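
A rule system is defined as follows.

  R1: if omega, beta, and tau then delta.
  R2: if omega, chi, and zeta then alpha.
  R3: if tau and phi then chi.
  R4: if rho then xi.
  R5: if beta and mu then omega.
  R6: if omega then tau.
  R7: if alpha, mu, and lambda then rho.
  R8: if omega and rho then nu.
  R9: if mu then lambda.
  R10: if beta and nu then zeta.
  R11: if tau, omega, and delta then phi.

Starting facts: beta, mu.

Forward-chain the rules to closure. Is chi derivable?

Yes

From beta and mu, R5 gives omega.
omega holds, so tau follows (R6).
From omega, beta, and tau, R1 gives delta.
From tau, omega, and delta, R11 gives phi.
From tau and phi, R3 gives chi.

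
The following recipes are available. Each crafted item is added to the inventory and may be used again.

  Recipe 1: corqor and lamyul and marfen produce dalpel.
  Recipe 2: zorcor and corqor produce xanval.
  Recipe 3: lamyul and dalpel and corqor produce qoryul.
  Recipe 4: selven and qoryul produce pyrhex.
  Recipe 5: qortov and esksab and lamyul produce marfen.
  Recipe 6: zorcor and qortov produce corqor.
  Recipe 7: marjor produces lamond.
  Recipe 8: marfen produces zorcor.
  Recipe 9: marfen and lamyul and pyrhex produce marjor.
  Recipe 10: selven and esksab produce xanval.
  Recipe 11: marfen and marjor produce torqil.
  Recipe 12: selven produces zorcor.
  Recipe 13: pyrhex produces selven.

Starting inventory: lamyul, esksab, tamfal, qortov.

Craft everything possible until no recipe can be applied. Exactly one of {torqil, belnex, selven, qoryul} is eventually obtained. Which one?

qortov and esksab and lamyul → marfen (Recipe 5).
marfen → zorcor (Recipe 8).
Using Recipe 6, zorcor and qortov make corqor.
Using Recipe 1, corqor, lamyul, and marfen make dalpel.
Using Recipe 3, lamyul, dalpel, and corqor make qoryul.
selven would need pyrhex (Recipe 13), but pyrhex is never obtained. No rule produces belnex, and it is not given. torqil would need marfen and marjor (Recipe 11), but marjor is never obtained.

qoryul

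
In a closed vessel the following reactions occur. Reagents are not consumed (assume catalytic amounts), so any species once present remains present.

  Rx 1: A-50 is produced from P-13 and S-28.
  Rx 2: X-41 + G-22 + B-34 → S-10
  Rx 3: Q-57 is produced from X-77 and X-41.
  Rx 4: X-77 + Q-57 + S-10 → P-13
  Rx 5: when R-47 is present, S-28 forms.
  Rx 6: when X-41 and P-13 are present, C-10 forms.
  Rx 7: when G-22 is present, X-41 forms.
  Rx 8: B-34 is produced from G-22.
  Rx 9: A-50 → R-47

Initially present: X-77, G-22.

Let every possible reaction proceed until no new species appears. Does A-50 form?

No

A-50 would need P-13 and S-28 (Rx 1), but S-28 never forms.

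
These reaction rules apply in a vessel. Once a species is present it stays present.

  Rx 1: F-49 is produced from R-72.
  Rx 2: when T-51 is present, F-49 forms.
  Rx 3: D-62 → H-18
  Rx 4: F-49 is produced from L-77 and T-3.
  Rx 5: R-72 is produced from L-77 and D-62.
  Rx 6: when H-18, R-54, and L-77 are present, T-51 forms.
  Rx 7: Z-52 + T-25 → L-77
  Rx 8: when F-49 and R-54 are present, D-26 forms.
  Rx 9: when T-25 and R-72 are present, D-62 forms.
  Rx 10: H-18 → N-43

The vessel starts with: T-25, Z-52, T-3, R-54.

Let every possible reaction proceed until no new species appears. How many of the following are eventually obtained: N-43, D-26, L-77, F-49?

Z-52 and T-25 present → L-77 forms (Rx 7).
L-77 and T-3 present → F-49 forms (Rx 4).
F-49 and R-54 present → D-26 forms (Rx 8).
N-43 would need H-18 (Rx 10), but H-18 never forms.
D-26: reached.
L-77: reached.
F-49: reached.
Reached: D-26, L-77, and F-49 — 3 of the 4.

3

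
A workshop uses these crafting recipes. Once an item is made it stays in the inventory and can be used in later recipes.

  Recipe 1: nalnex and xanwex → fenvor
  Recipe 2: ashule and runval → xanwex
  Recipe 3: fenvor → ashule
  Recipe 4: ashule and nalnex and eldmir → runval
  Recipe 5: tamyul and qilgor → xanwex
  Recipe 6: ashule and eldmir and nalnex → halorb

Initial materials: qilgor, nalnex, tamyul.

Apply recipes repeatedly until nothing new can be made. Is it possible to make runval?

No

runval would need ashule, nalnex, and eldmir (Recipe 4), but eldmir is never obtained.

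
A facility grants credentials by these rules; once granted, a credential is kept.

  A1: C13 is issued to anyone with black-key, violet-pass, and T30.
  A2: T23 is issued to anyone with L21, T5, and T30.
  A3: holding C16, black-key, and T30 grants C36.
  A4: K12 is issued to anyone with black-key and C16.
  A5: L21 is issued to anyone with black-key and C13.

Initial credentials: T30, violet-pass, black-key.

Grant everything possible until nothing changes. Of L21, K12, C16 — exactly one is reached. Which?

Holding black-key, violet-pass, and T30 grants C13 (A1).
Holding black-key and C13 grants L21 (A5).
K12 would need black-key and C16 (A4), but C16 is never granted. No rule produces C16, and it is not given.

L21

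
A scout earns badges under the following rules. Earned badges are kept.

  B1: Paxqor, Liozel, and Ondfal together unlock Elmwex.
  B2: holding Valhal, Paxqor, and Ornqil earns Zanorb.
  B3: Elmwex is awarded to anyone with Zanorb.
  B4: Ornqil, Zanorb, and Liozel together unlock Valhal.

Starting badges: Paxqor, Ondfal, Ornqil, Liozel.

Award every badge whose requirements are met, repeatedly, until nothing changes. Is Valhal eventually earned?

No

Valhal would need Ornqil, Zanorb, and Liozel (B4), but Zanorb is never earned.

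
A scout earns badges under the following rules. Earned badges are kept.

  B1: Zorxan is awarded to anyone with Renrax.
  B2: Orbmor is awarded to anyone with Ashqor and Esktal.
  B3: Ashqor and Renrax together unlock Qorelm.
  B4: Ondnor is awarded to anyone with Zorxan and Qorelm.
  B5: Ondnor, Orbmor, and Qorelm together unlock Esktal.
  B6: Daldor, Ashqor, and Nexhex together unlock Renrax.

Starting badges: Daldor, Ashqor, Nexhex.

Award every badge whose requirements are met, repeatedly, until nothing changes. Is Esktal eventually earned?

Esktal would need Ondnor, Orbmor, and Qorelm (B5), but Orbmor is never earned.

No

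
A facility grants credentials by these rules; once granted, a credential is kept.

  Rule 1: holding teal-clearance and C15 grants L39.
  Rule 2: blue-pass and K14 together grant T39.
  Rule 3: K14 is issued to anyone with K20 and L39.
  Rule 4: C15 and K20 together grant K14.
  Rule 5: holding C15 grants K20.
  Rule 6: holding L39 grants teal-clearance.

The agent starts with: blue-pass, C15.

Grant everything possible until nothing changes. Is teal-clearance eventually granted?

No

teal-clearance would need L39 (Rule 6), but L39 is never granted.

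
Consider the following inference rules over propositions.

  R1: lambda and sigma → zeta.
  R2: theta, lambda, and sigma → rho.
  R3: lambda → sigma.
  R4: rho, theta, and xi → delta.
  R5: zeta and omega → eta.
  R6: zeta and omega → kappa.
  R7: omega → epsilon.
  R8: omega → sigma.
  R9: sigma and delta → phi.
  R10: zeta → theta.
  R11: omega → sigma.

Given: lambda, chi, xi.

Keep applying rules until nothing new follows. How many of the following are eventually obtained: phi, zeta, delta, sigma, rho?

From lambda, R3 gives sigma.
lambda and sigma hold, so zeta follows (R1).
From zeta, R10 gives theta.
theta, lambda, and sigma hold, so rho follows (R2).
From rho, theta, and xi, R4 gives delta.
sigma and delta hold, so phi follows (R9).
phi: reached.
zeta: reached.
delta: reached.
sigma: reached.
rho: reached.
All 5 are reached.

5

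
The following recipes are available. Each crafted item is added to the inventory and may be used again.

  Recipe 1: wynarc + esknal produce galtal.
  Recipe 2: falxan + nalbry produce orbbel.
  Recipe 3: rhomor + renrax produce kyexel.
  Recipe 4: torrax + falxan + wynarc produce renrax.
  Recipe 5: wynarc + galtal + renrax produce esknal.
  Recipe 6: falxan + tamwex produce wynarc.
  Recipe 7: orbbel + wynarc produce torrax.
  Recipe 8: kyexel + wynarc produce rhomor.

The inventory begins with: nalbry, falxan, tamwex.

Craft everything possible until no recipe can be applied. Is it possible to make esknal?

esknal would need wynarc, galtal, and renrax (Recipe 5), but galtal is never obtained.

No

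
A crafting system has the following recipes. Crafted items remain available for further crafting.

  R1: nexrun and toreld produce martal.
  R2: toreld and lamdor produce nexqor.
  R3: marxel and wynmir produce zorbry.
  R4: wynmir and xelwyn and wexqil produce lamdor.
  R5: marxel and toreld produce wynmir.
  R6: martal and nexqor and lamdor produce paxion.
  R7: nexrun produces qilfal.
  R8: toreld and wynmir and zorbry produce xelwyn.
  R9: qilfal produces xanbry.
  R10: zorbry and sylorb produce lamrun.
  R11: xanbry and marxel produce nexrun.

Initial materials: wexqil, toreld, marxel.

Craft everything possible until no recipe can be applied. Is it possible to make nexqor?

Yes

Using R5, marxel and toreld make wynmir.
marxel and wynmir → zorbry (R3).
toreld and wynmir and zorbry → xelwyn (R8).
Using R4, wynmir, xelwyn, and wexqil make lamdor.
Using R2, toreld and lamdor make nexqor.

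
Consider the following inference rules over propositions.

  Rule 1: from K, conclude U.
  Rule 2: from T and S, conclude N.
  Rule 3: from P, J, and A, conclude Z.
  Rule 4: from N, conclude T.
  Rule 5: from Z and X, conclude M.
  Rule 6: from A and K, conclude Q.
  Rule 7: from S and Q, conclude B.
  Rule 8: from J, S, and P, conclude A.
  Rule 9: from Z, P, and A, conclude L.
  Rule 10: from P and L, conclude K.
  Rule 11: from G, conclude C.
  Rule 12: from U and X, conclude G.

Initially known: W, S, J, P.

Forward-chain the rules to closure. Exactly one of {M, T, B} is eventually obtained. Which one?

From J, S, and P, Rule 8 gives A.
From P, J, and A, Rule 3 gives Z.
Z, P, and A hold, so L follows (Rule 9).
P and L hold, so K follows (Rule 10).
A and K hold, so Q follows (Rule 6).
From S and Q, Rule 7 gives B.
T would need N (Rule 4), but N is never established. M would need Z and X (Rule 5), but X is never established.

B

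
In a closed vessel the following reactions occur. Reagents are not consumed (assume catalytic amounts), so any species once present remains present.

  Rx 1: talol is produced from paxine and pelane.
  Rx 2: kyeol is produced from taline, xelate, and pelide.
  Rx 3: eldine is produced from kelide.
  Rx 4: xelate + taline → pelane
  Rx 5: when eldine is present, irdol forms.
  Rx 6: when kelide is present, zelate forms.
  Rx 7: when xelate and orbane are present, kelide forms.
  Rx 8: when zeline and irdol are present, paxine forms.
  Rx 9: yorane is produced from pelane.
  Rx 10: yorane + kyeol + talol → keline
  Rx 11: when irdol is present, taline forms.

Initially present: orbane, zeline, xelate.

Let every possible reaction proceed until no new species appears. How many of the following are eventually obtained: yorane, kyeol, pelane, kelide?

3

xelate and orbane present → kelide forms (Rx 7).
kelide present → eldine forms (Rx 3).
eldine present → irdol forms (Rx 5).
irdol present → taline forms (Rx 11).
xelate and taline present → pelane forms (Rx 4).
pelane present → yorane forms (Rx 9).
yorane: reached.
kyeol would need taline, xelate, and pelide (Rx 2), but pelide never forms.
pelane: reached.
kelide: reached.
Reached: yorane, pelane, and kelide — 3 of the 4.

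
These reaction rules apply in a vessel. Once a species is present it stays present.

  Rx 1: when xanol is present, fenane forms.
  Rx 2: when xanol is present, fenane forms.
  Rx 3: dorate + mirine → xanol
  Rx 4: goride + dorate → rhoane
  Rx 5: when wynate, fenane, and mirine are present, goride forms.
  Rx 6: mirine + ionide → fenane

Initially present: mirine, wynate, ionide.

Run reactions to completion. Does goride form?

mirine and ionide present → fenane forms (Rx 6).
wynate, fenane, and mirine present → goride forms (Rx 5).

Yes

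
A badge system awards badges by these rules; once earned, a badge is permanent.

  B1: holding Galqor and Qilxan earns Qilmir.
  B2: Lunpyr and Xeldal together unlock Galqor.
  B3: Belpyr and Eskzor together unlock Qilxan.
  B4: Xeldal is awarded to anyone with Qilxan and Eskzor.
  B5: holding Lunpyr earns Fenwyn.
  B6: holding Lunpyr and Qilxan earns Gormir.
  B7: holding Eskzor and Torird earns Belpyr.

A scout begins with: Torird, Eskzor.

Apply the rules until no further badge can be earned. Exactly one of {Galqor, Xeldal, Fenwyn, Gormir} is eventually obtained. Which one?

With Eskzor and Torird, Belpyr is earned (B7).
With Belpyr and Eskzor, Qilxan is earned (B3).
With Qilxan and Eskzor, Xeldal is earned (B4).
Fenwyn would need Lunpyr (B5), but Lunpyr is never earned. Gormir would need Lunpyr and Qilxan (B6), but Lunpyr is never earned. Galqor would need Lunpyr and Xeldal (B2), but Lunpyr is never earned.

Xeldal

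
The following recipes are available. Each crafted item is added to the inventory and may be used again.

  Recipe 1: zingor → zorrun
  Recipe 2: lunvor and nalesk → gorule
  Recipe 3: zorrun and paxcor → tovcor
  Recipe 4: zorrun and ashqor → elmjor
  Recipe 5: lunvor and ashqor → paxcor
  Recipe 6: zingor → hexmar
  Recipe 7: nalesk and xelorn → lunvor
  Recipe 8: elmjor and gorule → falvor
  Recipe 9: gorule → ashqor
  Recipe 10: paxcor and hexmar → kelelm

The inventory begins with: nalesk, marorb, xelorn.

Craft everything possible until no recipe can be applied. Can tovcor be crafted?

No

tovcor would need zorrun and paxcor (Recipe 3), but zorrun is never obtained.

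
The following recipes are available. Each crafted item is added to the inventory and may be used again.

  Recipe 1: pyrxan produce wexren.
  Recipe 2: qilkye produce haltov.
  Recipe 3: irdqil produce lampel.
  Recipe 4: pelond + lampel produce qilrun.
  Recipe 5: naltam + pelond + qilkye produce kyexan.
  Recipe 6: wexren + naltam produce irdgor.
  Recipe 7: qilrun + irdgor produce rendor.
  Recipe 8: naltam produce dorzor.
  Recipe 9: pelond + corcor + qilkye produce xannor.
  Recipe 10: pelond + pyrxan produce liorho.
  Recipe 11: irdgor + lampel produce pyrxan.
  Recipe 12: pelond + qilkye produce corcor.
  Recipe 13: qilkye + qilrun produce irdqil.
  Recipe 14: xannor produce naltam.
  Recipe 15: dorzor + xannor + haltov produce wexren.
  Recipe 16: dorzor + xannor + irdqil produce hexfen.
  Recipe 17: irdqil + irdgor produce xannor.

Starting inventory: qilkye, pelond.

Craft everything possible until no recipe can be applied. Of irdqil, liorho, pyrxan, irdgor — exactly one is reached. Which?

pelond + qilkye → corcor (Recipe 12).
qilkye → haltov (Recipe 2).
Using Recipe 9, pelond, corcor, and qilkye make xannor.
xannor → naltam (Recipe 14).
Using Recipe 8, naltam makes dorzor.
dorzor + xannor + haltov → wexren (Recipe 15).
wexren + naltam → irdgor (Recipe 6).
irdqil would need qilkye and qilrun (Recipe 13), but qilrun is never obtained. liorho would need pelond and pyrxan (Recipe 10), but pyrxan is never obtained. pyrxan would need irdgor and lampel (Recipe 11), but lampel is never obtained.

irdgor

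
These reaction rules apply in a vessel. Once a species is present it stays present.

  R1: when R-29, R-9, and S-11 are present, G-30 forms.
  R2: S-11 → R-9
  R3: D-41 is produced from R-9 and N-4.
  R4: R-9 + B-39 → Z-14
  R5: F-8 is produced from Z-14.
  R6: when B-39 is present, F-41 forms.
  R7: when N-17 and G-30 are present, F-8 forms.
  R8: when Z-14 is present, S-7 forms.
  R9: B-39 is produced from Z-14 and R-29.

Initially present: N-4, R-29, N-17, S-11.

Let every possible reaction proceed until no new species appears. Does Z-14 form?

No

Z-14 would need R-9 and B-39 (R4), but B-39 never forms.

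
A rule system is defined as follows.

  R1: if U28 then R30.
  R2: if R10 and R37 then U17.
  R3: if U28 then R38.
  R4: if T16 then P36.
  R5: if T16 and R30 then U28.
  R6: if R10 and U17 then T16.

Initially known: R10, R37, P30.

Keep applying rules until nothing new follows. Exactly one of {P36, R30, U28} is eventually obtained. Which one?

P36

From R10 and R37, R2 gives U17.
From R10 and U17, R6 gives T16.
From T16, R4 gives P36.
U28 would need T16 and R30 (R5), but R30 is never established. R30 would need U28 (R1), but U28 is never established.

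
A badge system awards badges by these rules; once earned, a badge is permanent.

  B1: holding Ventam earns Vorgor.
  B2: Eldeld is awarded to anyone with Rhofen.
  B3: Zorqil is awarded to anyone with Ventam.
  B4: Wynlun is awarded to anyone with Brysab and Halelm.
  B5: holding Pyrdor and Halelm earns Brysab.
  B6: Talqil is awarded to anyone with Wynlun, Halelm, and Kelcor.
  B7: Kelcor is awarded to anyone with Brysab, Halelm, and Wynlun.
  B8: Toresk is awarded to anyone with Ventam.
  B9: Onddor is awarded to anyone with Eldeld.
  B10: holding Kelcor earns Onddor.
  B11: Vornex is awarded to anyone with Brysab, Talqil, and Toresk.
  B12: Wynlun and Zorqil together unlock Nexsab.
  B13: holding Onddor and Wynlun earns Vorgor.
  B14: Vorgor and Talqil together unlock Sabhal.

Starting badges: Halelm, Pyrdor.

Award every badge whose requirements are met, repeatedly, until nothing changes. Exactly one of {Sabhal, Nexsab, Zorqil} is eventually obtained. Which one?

With Pyrdor and Halelm, Brysab is earned (B5).
With Brysab and Halelm, Wynlun is earned (B4).
With Brysab, Halelm, and Wynlun, Kelcor is earned (B7).
With Kelcor, Onddor is earned (B10).
With Wynlun, Halelm, and Kelcor, Talqil is earned (B6).
With Onddor and Wynlun, Vorgor is earned (B13).
With Vorgor and Talqil, Sabhal is earned (B14).
Nexsab would need Wynlun and Zorqil (B12), but Zorqil is never earned. Zorqil would need Ventam (B3), but Ventam is never earned.

Sabhal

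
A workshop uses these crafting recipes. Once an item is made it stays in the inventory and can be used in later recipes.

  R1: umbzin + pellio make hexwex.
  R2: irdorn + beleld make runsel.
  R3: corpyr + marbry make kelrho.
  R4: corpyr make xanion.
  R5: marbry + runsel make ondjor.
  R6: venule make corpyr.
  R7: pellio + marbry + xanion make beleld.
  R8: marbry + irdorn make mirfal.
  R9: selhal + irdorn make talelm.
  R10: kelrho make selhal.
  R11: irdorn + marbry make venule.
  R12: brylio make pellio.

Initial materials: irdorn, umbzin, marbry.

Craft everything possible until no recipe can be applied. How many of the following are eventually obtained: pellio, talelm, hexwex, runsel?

1

irdorn + marbry → venule (R11).
Using R6, venule makes corpyr.
corpyr + marbry → kelrho (R3).
kelrho → selhal (R10).
selhal + irdorn → talelm (R9).
pellio would need brylio (R12), but brylio is never obtained.
talelm: reached.
hexwex would need umbzin and pellio (R1), but pellio is never obtained.
runsel would need irdorn and beleld (R2), but beleld is never obtained.
Reached: talelm — 1 of the 4.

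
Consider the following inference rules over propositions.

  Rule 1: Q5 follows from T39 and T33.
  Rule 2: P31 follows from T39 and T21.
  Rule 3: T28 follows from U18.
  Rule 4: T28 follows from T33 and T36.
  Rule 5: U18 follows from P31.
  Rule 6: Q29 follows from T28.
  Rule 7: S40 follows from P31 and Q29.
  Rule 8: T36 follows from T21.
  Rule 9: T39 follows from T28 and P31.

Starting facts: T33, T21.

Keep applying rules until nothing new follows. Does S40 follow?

No

S40 would need P31 and Q29 (Rule 7), but P31 is never established.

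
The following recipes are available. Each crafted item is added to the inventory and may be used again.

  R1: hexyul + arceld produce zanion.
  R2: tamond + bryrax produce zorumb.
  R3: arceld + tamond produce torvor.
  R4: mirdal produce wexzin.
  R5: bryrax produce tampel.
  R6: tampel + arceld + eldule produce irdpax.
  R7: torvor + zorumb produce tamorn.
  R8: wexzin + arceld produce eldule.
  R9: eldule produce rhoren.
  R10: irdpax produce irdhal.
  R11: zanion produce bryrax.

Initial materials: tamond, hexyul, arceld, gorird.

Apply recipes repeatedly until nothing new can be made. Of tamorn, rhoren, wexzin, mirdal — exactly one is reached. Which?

hexyul + arceld → zanion (R1).
arceld + tamond → torvor (R3).
zanion → bryrax (R11).
tamond + bryrax → zorumb (R2).
torvor + zorumb → tamorn (R7).
No rule produces mirdal, and it is not given. wexzin would need mirdal (R4), but mirdal is never obtained. rhoren would need eldule (R9), but eldule is never obtained.

tamorn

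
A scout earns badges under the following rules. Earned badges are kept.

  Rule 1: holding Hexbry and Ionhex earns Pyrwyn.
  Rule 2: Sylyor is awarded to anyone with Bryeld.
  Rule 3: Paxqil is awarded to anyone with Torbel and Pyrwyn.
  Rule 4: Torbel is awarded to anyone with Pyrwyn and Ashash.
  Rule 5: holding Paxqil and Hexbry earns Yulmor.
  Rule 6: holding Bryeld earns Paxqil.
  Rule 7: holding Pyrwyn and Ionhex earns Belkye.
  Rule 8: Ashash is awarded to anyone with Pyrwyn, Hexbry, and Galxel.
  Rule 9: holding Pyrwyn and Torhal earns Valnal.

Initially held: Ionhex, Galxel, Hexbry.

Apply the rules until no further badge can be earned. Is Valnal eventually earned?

No

Valnal would need Pyrwyn and Torhal (Rule 9), but Torhal is never earned.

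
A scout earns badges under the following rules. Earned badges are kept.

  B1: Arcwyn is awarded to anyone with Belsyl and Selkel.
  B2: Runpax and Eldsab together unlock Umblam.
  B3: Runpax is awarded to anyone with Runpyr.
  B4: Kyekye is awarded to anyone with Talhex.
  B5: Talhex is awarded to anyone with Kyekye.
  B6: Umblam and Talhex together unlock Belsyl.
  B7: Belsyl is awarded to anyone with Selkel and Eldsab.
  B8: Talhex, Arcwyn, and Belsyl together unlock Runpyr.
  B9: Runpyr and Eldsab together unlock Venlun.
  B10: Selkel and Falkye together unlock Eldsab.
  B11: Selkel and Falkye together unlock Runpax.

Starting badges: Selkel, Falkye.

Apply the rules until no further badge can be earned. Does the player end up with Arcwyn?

Yes

With Selkel and Falkye, Eldsab is earned (B10).
With Selkel and Eldsab, Belsyl is earned (B7).
With Belsyl and Selkel, Arcwyn is earned (B1).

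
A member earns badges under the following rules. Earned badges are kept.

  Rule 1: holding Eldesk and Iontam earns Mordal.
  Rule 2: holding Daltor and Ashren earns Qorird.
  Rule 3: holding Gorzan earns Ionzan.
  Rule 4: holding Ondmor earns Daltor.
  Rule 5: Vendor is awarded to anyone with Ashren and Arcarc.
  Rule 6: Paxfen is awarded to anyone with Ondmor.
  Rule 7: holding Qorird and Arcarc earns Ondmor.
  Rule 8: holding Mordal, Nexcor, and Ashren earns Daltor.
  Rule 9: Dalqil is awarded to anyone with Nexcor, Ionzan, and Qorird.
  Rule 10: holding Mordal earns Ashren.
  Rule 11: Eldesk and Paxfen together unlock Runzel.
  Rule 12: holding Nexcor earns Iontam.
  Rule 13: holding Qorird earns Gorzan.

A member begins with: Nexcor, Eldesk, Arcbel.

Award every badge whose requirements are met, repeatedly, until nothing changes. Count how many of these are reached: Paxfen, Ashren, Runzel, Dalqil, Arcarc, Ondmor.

With Nexcor, Iontam is earned (Rule 12).
With Eldesk and Iontam, Mordal is earned (Rule 1).
With Mordal, Ashren is earned (Rule 10).
With Mordal, Nexcor, and Ashren, Daltor is earned (Rule 8).
With Daltor and Ashren, Qorird is earned (Rule 2).
With Qorird, Gorzan is earned (Rule 13).
With Gorzan, Ionzan is earned (Rule 3).
With Nexcor, Ionzan, and Qorird, Dalqil is earned (Rule 9).
Paxfen would need Ondmor (Rule 6), but Ondmor is never earned.
Ashren: reached.
Runzel would need Eldesk and Paxfen (Rule 11), but Paxfen is never earned.
Dalqil: reached.
No rule produces Arcarc, and it is not given.
Ondmor would need Qorird and Arcarc (Rule 7), but Arcarc is never earned.
Reached: Ashren and Dalqil — 2 of the 6.

2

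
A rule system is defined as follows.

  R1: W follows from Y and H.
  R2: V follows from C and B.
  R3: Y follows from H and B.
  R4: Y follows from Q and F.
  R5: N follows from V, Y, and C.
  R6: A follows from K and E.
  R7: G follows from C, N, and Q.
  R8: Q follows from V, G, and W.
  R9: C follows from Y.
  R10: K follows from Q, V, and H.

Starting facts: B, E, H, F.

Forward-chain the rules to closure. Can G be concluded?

G would need C, N, and Q (R7), but Q is never established.

No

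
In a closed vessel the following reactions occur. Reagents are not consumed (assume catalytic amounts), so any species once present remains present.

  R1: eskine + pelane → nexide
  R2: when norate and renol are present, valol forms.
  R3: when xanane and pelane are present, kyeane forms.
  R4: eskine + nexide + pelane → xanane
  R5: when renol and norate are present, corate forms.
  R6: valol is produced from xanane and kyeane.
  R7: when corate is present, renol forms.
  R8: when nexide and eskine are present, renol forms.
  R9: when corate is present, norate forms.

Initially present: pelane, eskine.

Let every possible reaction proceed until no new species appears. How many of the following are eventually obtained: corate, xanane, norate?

eskine and pelane present → nexide forms (R1).
eskine, nexide, and pelane present → xanane forms (R4).
corate would need renol and norate (R5), but norate never forms.
xanane: reached.
norate would need corate (R9), but corate never forms.
Reached: xanane — 1 of the 3.

1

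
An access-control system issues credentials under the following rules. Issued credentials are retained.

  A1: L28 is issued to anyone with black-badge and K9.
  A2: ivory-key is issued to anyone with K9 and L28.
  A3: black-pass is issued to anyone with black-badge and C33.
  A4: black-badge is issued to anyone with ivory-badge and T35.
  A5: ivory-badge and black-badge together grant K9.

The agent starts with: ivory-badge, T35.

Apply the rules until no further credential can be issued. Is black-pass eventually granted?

No

black-pass would need black-badge and C33 (A3), but C33 is never granted.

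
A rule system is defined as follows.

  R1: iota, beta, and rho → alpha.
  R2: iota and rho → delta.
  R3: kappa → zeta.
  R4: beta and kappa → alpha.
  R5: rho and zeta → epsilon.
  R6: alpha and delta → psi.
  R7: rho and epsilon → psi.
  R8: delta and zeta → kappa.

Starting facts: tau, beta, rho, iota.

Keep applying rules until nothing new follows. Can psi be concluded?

Yes

iota, beta, and rho hold, so alpha follows (R1).
iota and rho hold, so delta follows (R2).
From alpha and delta, R6 gives psi.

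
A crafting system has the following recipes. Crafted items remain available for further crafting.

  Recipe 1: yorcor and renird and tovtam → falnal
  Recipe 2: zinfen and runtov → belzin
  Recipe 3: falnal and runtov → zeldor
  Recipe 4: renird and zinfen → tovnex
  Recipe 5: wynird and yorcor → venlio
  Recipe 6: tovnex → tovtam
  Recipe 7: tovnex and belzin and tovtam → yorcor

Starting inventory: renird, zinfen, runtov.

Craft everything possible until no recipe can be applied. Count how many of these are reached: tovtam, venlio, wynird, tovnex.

2

renird and zinfen → tovnex (Recipe 4).
Using Recipe 6, tovnex makes tovtam.
tovtam: reached.
venlio would need wynird and yorcor (Recipe 5), but wynird is never obtained.
No rule produces wynird, and it is not given.
tovnex: reached.
Reached: tovtam and tovnex — 2 of the 4.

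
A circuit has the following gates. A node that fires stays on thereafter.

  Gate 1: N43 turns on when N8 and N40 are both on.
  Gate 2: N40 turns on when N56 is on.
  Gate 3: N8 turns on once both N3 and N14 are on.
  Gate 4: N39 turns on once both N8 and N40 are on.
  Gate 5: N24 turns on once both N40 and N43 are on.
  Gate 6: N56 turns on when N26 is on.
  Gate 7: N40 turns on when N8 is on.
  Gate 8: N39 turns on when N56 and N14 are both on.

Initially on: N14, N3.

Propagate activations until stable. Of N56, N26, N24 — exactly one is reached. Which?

N24

N3 and N14 are on, so N8 turns on (Gate 3).
N8 is on, so N40 turns on (Gate 7).
N8 and N40 are on, so N43 turns on (Gate 1).
N40 and N43 are on, so N24 turns on (Gate 5).
N56 would need N26 (Gate 6), but N26 never turns on. No rule produces N26, and it is not given.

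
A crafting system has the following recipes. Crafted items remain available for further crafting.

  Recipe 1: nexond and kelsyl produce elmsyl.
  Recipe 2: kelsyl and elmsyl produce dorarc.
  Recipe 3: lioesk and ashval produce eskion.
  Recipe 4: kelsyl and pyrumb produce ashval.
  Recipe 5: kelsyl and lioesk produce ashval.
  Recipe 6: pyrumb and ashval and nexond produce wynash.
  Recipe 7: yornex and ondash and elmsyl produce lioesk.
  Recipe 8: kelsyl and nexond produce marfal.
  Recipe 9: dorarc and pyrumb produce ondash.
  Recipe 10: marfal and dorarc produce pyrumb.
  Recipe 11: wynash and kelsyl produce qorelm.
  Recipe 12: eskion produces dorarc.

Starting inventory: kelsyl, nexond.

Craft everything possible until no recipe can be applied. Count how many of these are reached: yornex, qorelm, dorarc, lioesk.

2

Using Recipe 8, kelsyl and nexond make marfal.
nexond and kelsyl → elmsyl (Recipe 1).
Using Recipe 2, kelsyl and elmsyl make dorarc.
marfal and dorarc → pyrumb (Recipe 10).
kelsyl and pyrumb → ashval (Recipe 4).
Using Recipe 6, pyrumb, ashval, and nexond make wynash.
Using Recipe 11, wynash and kelsyl make qorelm.
No rule produces yornex, and it is not given.
qorelm: reached.
dorarc: reached.
lioesk would need yornex, ondash, and elmsyl (Recipe 7), but yornex is never obtained.
Reached: qorelm and dorarc — 2 of the 4.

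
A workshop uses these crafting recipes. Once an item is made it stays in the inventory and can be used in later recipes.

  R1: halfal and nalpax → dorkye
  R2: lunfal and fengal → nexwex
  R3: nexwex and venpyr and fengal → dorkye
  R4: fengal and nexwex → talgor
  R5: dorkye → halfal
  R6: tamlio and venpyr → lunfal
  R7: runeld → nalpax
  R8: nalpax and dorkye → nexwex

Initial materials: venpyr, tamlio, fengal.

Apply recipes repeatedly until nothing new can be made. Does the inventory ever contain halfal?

Yes

Using R6, tamlio and venpyr make lunfal.
Using R2, lunfal and fengal make nexwex.
Using R3, nexwex, venpyr, and fengal make dorkye.
dorkye → halfal (R5).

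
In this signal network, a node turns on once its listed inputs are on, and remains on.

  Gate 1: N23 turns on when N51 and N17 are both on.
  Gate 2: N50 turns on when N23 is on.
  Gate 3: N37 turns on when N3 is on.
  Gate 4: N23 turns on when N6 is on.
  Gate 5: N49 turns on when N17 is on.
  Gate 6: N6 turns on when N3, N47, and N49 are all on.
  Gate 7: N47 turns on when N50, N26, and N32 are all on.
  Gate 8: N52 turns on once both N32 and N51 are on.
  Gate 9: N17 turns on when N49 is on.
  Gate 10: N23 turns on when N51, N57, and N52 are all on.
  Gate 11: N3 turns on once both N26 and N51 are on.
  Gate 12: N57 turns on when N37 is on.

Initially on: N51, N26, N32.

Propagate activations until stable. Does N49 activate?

No

N49 would need N17 (Gate 5), but N17 never turns on.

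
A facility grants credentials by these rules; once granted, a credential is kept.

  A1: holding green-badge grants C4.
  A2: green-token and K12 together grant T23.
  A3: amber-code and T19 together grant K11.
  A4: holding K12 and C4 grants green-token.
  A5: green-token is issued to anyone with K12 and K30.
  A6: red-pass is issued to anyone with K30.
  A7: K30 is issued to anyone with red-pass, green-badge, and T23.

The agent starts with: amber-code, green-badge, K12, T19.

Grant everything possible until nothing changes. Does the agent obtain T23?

Holding green-badge grants C4 (A1).
Holding K12 and C4 grants green-token (A4).
Holding green-token and K12 grants T23 (A2).

Yes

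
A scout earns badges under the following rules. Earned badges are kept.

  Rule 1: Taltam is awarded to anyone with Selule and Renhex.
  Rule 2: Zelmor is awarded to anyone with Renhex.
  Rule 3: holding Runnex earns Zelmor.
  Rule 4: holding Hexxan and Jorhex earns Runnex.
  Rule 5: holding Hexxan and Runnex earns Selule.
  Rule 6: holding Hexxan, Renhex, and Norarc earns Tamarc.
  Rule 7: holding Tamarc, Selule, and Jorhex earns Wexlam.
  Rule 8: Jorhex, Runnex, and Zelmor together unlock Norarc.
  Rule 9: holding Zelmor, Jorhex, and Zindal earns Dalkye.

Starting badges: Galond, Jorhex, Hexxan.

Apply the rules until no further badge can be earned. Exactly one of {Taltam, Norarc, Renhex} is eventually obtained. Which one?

With Hexxan and Jorhex, Runnex is earned (Rule 4).
With Runnex, Zelmor is earned (Rule 3).
With Jorhex, Runnex, and Zelmor, Norarc is earned (Rule 8).
No rule produces Renhex, and it is not given. Taltam would need Selule and Renhex (Rule 1), but Renhex is never earned.

Norarc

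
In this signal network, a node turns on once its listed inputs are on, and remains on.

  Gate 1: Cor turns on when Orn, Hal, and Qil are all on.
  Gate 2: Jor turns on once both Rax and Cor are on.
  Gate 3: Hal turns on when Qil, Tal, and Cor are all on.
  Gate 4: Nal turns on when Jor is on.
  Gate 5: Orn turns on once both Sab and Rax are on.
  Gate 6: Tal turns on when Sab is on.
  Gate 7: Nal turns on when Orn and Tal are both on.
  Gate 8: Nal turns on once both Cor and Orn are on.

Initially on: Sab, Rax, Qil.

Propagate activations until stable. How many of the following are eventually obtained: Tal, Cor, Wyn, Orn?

Gate 6: Sab on → Tal on.
Gate 5: Sab and Rax on → Orn on.
Tal: reached.
Cor would need Orn, Hal, and Qil (Gate 1), but Hal never turns on.
No rule produces Wyn, and it is not given.
Orn: reached.
Reached: Tal and Orn — 2 of the 4.

2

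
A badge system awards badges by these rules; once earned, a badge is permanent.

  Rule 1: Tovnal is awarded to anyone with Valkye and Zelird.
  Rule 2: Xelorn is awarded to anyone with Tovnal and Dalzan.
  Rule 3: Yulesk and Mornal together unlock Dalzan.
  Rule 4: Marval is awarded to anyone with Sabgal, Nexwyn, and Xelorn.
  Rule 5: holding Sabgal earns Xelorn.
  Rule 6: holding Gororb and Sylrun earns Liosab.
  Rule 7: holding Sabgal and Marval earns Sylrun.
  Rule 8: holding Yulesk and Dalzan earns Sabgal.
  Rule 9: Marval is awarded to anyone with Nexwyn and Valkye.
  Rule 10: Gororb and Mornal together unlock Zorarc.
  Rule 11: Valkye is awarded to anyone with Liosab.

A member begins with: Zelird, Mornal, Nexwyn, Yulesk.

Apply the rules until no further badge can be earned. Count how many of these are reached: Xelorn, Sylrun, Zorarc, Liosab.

With Yulesk and Mornal, Dalzan is earned (Rule 3).
With Yulesk and Dalzan, Sabgal is earned (Rule 8).
With Sabgal, Xelorn is earned (Rule 5).
With Sabgal, Nexwyn, and Xelorn, Marval is earned (Rule 4).
With Sabgal and Marval, Sylrun is earned (Rule 7).
Xelorn: reached.
Sylrun: reached.
Zorarc would need Gororb and Mornal (Rule 10), but Gororb is never earned.
Liosab would need Gororb and Sylrun (Rule 6), but Gororb is never earned.
Reached: Xelorn and Sylrun — 2 of the 4.

2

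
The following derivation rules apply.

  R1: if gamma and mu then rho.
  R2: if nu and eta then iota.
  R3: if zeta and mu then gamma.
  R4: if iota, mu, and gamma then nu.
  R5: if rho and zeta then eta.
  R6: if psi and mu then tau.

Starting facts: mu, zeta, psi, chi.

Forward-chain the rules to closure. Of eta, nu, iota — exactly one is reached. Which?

zeta and mu hold, so gamma follows (R3).
gamma and mu hold, so rho follows (R1).
From rho and zeta, R5 gives eta.
nu would need iota, mu, and gamma (R4), but iota is never established. iota would need nu and eta (R2), but nu is never established.

eta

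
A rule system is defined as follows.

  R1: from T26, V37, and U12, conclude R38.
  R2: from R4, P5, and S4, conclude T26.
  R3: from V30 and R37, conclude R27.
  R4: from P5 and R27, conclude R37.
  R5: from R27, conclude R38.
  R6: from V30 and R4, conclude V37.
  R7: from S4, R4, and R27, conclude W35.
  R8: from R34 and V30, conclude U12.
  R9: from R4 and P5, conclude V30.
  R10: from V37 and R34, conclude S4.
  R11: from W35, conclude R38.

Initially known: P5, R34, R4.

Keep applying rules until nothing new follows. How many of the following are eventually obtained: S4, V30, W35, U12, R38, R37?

4

From R4 and P5, R9 gives V30.
From V30 and R4, R6 gives V37.
From R34 and V30, R8 gives U12.
V37 and R34 hold, so S4 follows (R10).
R4, P5, and S4 hold, so T26 follows (R2).
From T26, V37, and U12, R1 gives R38.
S4: reached.
V30: reached.
W35 would need S4, R4, and R27 (R7), but R27 is never established.
U12: reached.
R38: reached.
R37 would need P5 and R27 (R4), but R27 is never established.
Reached: S4, V30, U12, and R38 — 4 of the 6.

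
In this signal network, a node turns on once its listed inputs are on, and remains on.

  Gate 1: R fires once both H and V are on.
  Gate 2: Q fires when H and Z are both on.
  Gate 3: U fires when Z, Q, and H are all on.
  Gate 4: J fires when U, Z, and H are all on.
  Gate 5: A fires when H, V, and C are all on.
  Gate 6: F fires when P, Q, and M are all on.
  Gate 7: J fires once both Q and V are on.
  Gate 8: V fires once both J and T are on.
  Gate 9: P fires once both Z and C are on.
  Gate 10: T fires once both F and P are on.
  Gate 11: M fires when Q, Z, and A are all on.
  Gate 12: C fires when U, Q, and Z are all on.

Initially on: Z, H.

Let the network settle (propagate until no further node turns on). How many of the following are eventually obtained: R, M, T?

R would need H and V (Gate 1), but V never turns on.
M would need Q, Z, and A (Gate 11), but A never turns on.
T would need F and P (Gate 10), but F never turns on.
None of the 3 are reached.

0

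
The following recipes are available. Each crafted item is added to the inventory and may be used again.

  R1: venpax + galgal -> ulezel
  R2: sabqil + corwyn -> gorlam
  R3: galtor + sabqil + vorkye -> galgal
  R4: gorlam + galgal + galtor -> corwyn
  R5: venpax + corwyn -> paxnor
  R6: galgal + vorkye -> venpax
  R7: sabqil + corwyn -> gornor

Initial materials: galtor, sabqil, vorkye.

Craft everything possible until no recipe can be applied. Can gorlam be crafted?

gorlam would need sabqil and corwyn (R2), but corwyn is never obtained.

No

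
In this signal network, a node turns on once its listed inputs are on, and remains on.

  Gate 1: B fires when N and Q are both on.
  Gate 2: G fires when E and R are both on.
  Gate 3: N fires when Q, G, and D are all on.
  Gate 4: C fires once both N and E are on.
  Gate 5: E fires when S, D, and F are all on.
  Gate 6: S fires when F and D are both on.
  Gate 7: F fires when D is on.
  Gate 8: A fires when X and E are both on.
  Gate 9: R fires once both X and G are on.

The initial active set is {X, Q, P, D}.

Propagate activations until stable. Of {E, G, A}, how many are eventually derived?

2

D is on, so F fires (Gate 7).
F and D are on, so S fires (Gate 6).
S, D, and F are on, so E fires (Gate 5).
Gate 8: X and E on → A on.
E: reached.
G would need E and R (Gate 2), but R never turns on.
A: reached.
Reached: E and A — 2 of the 3.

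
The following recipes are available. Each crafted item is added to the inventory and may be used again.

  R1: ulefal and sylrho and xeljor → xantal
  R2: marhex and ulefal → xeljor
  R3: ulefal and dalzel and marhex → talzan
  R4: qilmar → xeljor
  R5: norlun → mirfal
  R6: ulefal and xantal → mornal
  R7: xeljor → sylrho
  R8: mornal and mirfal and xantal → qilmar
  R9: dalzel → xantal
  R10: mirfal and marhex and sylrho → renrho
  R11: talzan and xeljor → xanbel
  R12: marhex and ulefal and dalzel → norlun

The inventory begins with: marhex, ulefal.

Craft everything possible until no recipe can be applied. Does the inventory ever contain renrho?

No

renrho would need mirfal, marhex, and sylrho (R10), but mirfal is never obtained.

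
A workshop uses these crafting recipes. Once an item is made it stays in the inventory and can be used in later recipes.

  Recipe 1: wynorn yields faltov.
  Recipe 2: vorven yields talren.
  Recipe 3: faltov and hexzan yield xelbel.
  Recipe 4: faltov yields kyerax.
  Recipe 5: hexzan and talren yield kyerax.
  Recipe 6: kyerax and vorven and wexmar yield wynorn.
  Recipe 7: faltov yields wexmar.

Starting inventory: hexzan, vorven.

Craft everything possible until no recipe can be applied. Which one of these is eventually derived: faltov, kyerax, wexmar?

Using Recipe 2, vorven makes talren.
hexzan and talren → kyerax (Recipe 5).
wexmar would need faltov (Recipe 7), but faltov is never obtained. faltov would need wynorn (Recipe 1), but wynorn is never obtained.

kyerax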